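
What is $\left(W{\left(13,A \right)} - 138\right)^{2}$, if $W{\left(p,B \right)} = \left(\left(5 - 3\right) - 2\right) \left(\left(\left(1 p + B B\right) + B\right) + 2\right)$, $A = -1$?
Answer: $19044$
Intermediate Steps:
$W{\left(p,B \right)} = 0$ ($W{\left(p,B \right)} = \left(\left(5 - 3\right) - 2\right) \left(\left(\left(p + B^{2}\right) + B\right) + 2\right) = \left(2 - 2\right) \left(\left(B + p + B^{2}\right) + 2\right) = 0 \left(2 + B + p + B^{2}\right) = 0$)
$\left(W{\left(13,A \right)} - 138\right)^{2} = \left(0 - 138\right)^{2} = \left(-138\right)^{2} = 19044$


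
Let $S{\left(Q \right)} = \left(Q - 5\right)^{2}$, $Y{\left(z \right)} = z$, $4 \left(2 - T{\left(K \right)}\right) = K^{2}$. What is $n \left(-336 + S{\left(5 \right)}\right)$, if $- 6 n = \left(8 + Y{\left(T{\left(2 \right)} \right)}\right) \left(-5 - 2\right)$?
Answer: $-3528$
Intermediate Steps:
$T{\left(K \right)} = 2 - \frac{K^{2}}{4}$
$S{\left(Q \right)} = \left(-5 + Q\right)^{2}$
$n = \frac{21}{2}$ ($n = - \frac{\left(8 + \left(2 - \frac{2^{2}}{4}\right)\right) \left(-5 - 2\right)}{6} = - \frac{\left(8 + \left(2 - 1\right)\right) \left(-5 - 2\right)}{6} = - \frac{\left(8 + \left(2 - 1\right)\right) \left(-7\right)}{6} = - \frac{\left(8 + 1\right) \left(-7\right)}{6} = - \frac{9 \left(-7\right)}{6} = \left(- \frac{1}{6}\right) \left(-63\right) = \frac{21}{2} \approx 10.5$)
$n \left(-336 + S{\left(5 \right)}\right) = \frac{21 \left(-336 + \left(-5 + 5\right)^{2}\right)}{2} = \frac{21 \left(-336 + 0^{2}\right)}{2} = \frac{21 \left(-336 + 0\right)}{2} = \frac{21}{2} \left(-336\right) = -3528$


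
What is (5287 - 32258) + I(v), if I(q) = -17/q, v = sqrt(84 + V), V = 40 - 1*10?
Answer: -26971 - 17*sqrt(114)/114 ≈ -26973.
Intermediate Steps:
V = 30 (V = 40 - 10 = 30)
v = sqrt(114) (v = sqrt(84 + 30) = sqrt(114) ≈ 10.677)
(5287 - 32258) + I(v) = (5287 - 32258) - 17*sqrt(114)/114 = -26971 - 17*sqrt(114)/114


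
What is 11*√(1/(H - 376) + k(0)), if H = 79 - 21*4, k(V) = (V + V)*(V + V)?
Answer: 11*I*√381/381 ≈ 0.56355*I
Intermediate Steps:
k(V) = 4*V² (k(V) = (2*V)*(2*V) = 4*V²)
H = -5 (H = 79 - 1*84 = 79 - 84 = -5)
11*√(1/(H - 376) + k(0)) = 11*√(1/(-5 - 376) + 4*0²) = 11*√(1/(-381) + 4*0) = 11*√(-1/381 + 0) = 11*√(-1/381) = 11*(I*√381/381) = 11*I*√381/381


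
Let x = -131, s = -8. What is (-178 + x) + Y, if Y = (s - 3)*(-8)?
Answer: -221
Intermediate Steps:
Y = 88 (Y = (-8 - 3)*(-8) = -11*(-8) = 88)
(-178 + x) + Y = (-178 - 131) + 88 = -309 + 88 = -221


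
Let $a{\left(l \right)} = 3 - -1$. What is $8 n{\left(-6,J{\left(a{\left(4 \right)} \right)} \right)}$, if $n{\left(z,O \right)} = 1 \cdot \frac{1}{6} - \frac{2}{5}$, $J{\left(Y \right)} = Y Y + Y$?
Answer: $- \frac{28}{15} \approx -1.8667$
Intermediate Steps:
$a{\left(l \right)} = 4$ ($a{\left(l \right)} = 3 + 1 = 4$)
$J{\left(Y \right)} = Y + Y^{2}$ ($J{\left(Y \right)} = Y^{2} + Y = Y + Y^{2}$)
$n{\left(z,O \right)} = - \frac{7}{30}$ ($n{\left(z,O \right)} = 1 \cdot \frac{1}{6} - \frac{2}{5} = \frac{1}{6} - \frac{2}{5} = - \frac{7}{30}$)
$8 n{\left(-6,J{\left(a{\left(4 \right)} \right)} \right)} = 8 \left(- \frac{7}{30}\right) = - \frac{28}{15}$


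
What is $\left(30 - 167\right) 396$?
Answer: $-54252$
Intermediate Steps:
$\left(30 - 167\right) 396 = \left(-137\right) 396 = -54252$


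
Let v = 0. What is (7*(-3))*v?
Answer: 0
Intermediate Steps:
(7*(-3))*v = (7*(-3))*0 = -21*0 = 0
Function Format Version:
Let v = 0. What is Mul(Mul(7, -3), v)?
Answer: 0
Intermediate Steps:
Mul(Mul(7, -3), v) = Mul(Mul(7, -3), 0) = Mul(-21, 0) = 0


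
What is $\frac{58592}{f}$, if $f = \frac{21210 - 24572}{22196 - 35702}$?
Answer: $\frac{395671776}{1681} \approx 2.3538 \cdot 10^{5}$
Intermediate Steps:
$f = \frac{1681}{6753}$ ($f = - \frac{3362}{-13506} = \left(-3362\right) \left(- \frac{1}{13506}\right) = \frac{1681}{6753} \approx 0.24893$)
$\frac{58592}{f} = \frac{58592}{\frac{1681}{6753}} = 58592 \cdot \frac{6753}{1681} = \frac{395671776}{1681}$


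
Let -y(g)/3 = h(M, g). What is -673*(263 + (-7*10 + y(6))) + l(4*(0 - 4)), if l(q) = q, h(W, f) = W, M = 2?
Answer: -125867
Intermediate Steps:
y(g) = -6 (y(g) = -3*2 = -6)
-673*(263 + (-7*10 + y(6))) + l(4*(0 - 4)) = -673*(263 + (-7*10 - 6)) + 4*(0 - 4) = -673*(263 + (-70 - 6)) + 4*(-4) = -673*(263 - 76) - 16 = -673*187 - 16 = -125851 - 16 = -125867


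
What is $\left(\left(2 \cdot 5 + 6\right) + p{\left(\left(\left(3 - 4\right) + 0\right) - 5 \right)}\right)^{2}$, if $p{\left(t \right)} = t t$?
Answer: $2704$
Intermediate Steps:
$p{\left(t \right)} = t^{2}$
$\left(\left(2 \cdot 5 + 6\right) + p{\left(\left(\left(3 - 4\right) + 0\right) - 5 \right)}\right)^{2} = \left(\left(2 \cdot 5 + 6\right) + \left(\left(\left(3 - 4\right) + 0\right) - 5\right)^{2}\right)^{2} = \left(\left(10 + 6\right) + \left(\left(-1 + 0\right) - 5\right)^{2}\right)^{2} = \left(16 + \left(-1 - 5\right)^{2}\right)^{2} = \left(16 + \left(-6\right)^{2}\right)^{2} = \left(16 + 36\right)^{2} = 52^{2} = 2704$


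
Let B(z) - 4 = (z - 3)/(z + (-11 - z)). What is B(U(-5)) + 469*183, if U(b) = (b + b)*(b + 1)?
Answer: 944104/11 ≈ 85828.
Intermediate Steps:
U(b) = 2*b*(1 + b) (U(b) = (2*b)*(1 + b) = 2*b*(1 + b))
B(z) = 47/11 - z/11 (B(z) = 4 + (z - 3)/(z + (-11 - z)) = 4 + (-3 + z)/(-11) = 4 + (-3 + z)*(-1/11) = 4 + (3/11 - z/11) = 47/11 - z/11)
B(U(-5)) + 469*183 = (47/11 - 2*(-5)*(1 - 5)/11) + 469*183 = (47/11 - 2*(-5)*(-4)/11) + 85827 = (47/11 - 1/11*40) + 85827 = (47/11 - 40/11) + 85827 = 7/11 + 85827 = 944104/11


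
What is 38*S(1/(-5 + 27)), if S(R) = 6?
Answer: 228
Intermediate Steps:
38*S(1/(-5 + 27)) = 38*6 = 228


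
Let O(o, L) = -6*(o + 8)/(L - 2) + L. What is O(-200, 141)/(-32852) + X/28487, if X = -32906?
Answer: -150854013505/130083834436 ≈ -1.1597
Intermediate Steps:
O(o, L) = L - 6*(8 + o)/(-2 + L) (O(o, L) = -6*(8 + o)/(-2 + L) + L = L - 6*(8 + o)/(-2 + L))
O(-200, 141)/(-32852) + X/28487 = ((-48 + 141² - 6*(-200) - 2*141)/(-2 + 141))/(-32852) - 32906/28487 = ((-48 + 19881 + 1200 - 282)/139)*(-1/32852) - 32906*1/28487 = ((1/139)*20751)*(-1/32852) - 32906/28487 = (20751/139)*(-1/32852) - 32906/28487 = -20751/4566428 - 32906/28487 = -150854013505/130083834436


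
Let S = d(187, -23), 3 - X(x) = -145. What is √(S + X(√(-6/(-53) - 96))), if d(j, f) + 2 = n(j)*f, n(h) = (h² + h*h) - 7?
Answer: I*√1608267 ≈ 1268.2*I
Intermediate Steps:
n(h) = -7 + 2*h² (n(h) = (h² + h²) - 7 = 2*h² - 7 = -7 + 2*h²)
X(x) = 148 (X(x) = 3 - 1*(-145) = 3 + 145 = 148)
d(j, f) = -2 + f*(-7 + 2*j²) (d(j, f) = -2 + (-7 + 2*j²)*f = -2 + f*(-7 + 2*j²))
S = -1608415 (S = -2 - 23*(-7 + 2*187²) = -2 - 23*(-7 + 2*34969) = -2 - 23*(-7 + 69938) = -2 - 23*69931 = -2 - 1608413 = -1608415)
√(S + X(√(-6/(-53) - 96))) = √(-1608415 + 148) = √(-1608267) = I*√1608267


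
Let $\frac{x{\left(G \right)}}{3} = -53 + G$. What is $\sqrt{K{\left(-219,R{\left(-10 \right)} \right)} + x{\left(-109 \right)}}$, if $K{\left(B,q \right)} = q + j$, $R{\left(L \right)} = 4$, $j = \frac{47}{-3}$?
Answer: $\frac{i \sqrt{4479}}{3} \approx 22.308 i$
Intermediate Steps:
$j = - \frac{47}{3}$ ($j = 47 \left(- \frac{1}{3}\right) = - \frac{47}{3} \approx -15.667$)
$K{\left(B,q \right)} = - \frac{47}{3} + q$ ($K{\left(B,q \right)} = q - \frac{47}{3} = - \frac{47}{3} + q$)
$x{\left(G \right)} = -159 + 3 G$ ($x{\left(G \right)} = 3 \left(-53 + G\right) = -159 + 3 G$)
$\sqrt{K{\left(-219,R{\left(-10 \right)} \right)} + x{\left(-109 \right)}} = \sqrt{\left(- \frac{47}{3} + 4\right) + \left(-159 + 3 \left(-109\right)\right)} = \sqrt{- \frac{35}{3} - 486} = \sqrt{- \frac{1493}{3}} = \frac{i \sqrt{4479}}{3}$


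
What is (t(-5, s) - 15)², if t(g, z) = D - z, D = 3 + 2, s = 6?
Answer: 256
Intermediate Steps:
D = 5
t(g, z) = 5 - z
(t(-5, s) - 15)² = ((5 - 1*6) - 15)² = ((5 - 6) - 15)² = (-1 - 15)² = (-16)² = 256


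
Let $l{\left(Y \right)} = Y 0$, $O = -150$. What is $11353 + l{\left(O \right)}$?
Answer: $11353$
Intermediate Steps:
$l{\left(Y \right)} = 0$
$11353 + l{\left(O \right)} = 11353 + 0 = 11353$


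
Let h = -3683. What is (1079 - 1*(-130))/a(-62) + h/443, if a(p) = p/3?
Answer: -59197/886 ≈ -66.814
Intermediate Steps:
a(p) = p/3 (a(p) = p*(1/3) = p/3)
(1079 - 1*(-130))/a(-62) + h/443 = (1079 - 1*(-130))/(((1/3)*(-62))) - 3683/443 = (1079 + 130)/(-62/3) - 3683*1/443 = 1209*(-3/62) - 3683/443 = -117/2 - 3683/443 = -59197/886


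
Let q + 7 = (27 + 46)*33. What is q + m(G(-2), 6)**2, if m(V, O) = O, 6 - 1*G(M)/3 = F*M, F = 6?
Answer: 2438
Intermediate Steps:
G(M) = 18 - 18*M
q = 2402 (q = -7 + (27 + 46)*33 = -7 + 73*33 = -7 + 2409 = 2402)
q + m(G(-2), 6)**2 = 2402 + 6**2 = 2402 + 36 = 2438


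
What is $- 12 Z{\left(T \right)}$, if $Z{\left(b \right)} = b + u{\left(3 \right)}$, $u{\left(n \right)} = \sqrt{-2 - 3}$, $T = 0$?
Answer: $- 12 i \sqrt{5} \approx - 26.833 i$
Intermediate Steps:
$u{\left(n \right)} = i \sqrt{5}$ ($u{\left(n \right)} = \sqrt{-5} = i \sqrt{5}$)
$Z{\left(b \right)} = b + i \sqrt{5}$
$- 12 Z{\left(T \right)} = - 12 \left(0 + i \sqrt{5}\right) = - 12 i \sqrt{5}$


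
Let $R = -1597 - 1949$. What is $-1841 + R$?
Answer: $-5387$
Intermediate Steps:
$R = -3546$ ($R = -1597 - 1949 = -3546$)
$-1841 + R = -1841 - 3546 = -5387$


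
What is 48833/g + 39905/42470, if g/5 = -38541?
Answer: 1123191103/1636836270 ≈ 0.68620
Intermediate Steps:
g = -192705 (g = 5*(-38541) = -192705)
48833/g + 39905/42470 = 48833/(-192705) + 39905/42470 = 48833*(-1/192705) + 39905*(1/42470) = -48833/192705 + 7981/8494 = 1123191103/1636836270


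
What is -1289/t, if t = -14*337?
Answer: 1289/4718 ≈ 0.27321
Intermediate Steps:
t = -4718
-1289/t = -1289/(-4718) = -1289*(-1/4718) = 1289/4718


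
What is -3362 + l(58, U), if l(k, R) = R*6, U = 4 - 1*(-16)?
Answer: -3242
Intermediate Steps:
U = 20 (U = 4 + 16 = 20)
l(k, R) = 6*R
-3362 + l(58, U) = -3362 + 6*20 = -3362 + 120 = -3242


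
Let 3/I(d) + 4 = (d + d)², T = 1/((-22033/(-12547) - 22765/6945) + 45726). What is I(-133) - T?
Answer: 96464862133/4698382563412384 ≈ 2.0532e-5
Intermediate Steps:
T = 17427783/796876282804 (T = 1/((-22033*(-1/12547) - 22765*1/6945) + 45726) = 1/((22033/12547 - 4553/1389) + 45726) = 1/(-26522654/17427783 + 45726) = 1/(796876282804/17427783) = 17427783/796876282804 ≈ 2.1870e-5)
I(d) = 3/(-4 + 4*d²) (I(d) = 3/(-4 + (d + d)²) = 3/(-4 + (2*d)²) = 3/(-4 + 4*d²))
I(-133) - T = 3/(4*(-1 + (-133)²)) - 1*17427783/796876282804 = 3/(4*(-1 + 17689)) - 17427783/796876282804 = (¾)/17688 - 17427783/796876282804 = (¾)*(1/17688) - 17427783/796876282804 = 1/23584 - 17427783/796876282804 = 96464862133/4698382563412384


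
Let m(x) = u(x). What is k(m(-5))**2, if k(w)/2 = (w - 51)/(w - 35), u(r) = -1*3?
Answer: 2916/361 ≈ 8.0776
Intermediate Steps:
u(r) = -3
m(x) = -3
k(w) = 2*(-51 + w)/(-35 + w) (k(w) = 2*((w - 51)/(w - 35)) = 2*((-51 + w)/(-35 + w)) = 2*(-51 + w)/(-35 + w))
k(m(-5))**2 = (2*(-51 - 3)/(-35 - 3))**2 = (2*(-54)/(-38))**2 = (2*(-1/38)*(-54))**2 = (54/19)**2 = 2916/361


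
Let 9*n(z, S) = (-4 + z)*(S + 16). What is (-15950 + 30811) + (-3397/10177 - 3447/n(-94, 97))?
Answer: 1675114259071/112700098 ≈ 14863.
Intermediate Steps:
n(z, S) = (-4 + z)*(16 + S)/9 (n(z, S) = ((-4 + z)*(S + 16))/9 = ((-4 + z)*(16 + S))/9 = (-4 + z)*(16 + S)/9)
(-15950 + 30811) + (-3397/10177 - 3447/n(-94, 97)) = (-15950 + 30811) + (-3397/10177 - 3447/(-64/9 - 4/9*97 + (16/9)*(-94) + (1/9)*97*(-94))) = 14861 + (-3397*1/10177 - 3447/(-64/9 - 388/9 - 1504/9 - 9118/9)) = 14861 + (-3397/10177 - 3447/(-11074/9)) = 14861 + (-3397/10177 - 3447*(-9/11074)) = 14861 + (-3397/10177 + 31023/11074) = 14861 + 278102693/112700098 = 1675114259071/112700098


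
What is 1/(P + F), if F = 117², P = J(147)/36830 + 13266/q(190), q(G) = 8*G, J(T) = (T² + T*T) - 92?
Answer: 559816/7668862607 ≈ 7.2999e-5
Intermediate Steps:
J(T) = -92 + 2*T² (J(T) = (T² + T²) - 92 = 2*T² - 92 = -92 + 2*T²)
P = 5541383/559816 (P = (-92 + 2*147²)/36830 + 13266/((8*190)) = (-92 + 2*21609)*(1/36830) + 13266/1520 = (-92 + 43218)*(1/36830) + 13266*(1/1520) = 43126*(1/36830) + 6633/760 = 21563/18415 + 6633/760 = 5541383/559816 ≈ 9.8986)
F = 13689
1/(P + F) = 1/(5541383/559816 + 13689) = 1/(7668862607/559816) = 559816/7668862607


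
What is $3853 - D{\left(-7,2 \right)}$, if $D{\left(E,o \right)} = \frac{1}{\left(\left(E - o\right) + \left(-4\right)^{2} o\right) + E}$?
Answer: $\frac{61647}{16} \approx 3852.9$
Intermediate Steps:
$D{\left(E,o \right)} = \frac{1}{2 E + 15 o}$ ($D{\left(E,o \right)} = \frac{1}{\left(\left(E - o\right) + 16 o\right) + E} = \frac{1}{\left(E + 15 o\right) + E} = \frac{1}{2 E + 15 o}$)
$3853 - D{\left(-7,2 \right)} = 3853 - \frac{1}{2 \left(-7\right) + 15 \cdot 2} = 3853 - \frac{1}{-14 + 30} = 3853 - \frac{1}{16} = \frac{61647}{16}$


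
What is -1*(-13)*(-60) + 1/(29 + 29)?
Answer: -45239/58 ≈ -779.98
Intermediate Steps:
-1*(-13)*(-60) + 1/(29 + 29) = 13*(-60) + 1/58 = -780 + 1/58 = -45239/58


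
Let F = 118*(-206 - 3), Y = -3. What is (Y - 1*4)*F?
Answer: 172634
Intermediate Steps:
F = -24662 (F = 118*(-209) = -24662)
(Y - 1*4)*F = (-3 - 1*4)*(-24662) = (-3 - 4)*(-24662) = -7*(-24662) = 172634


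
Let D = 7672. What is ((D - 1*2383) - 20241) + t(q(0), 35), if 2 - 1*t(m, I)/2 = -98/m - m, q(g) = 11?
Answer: -163990/11 ≈ -14908.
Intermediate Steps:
t(m, I) = 4 + 2*m + 196/m (t(m, I) = 4 - 2*(-98/m - m) = 4 - 2*(-m - 98/m) = 4 + (2*m + 196/m) = 4 + 2*m + 196/m)
((D - 1*2383) - 20241) + t(q(0), 35) = ((7672 - 1*2383) - 20241) + (4 + 2*11 + 196/11) = ((7672 - 2383) - 20241) + (4 + 22 + 196*(1/11)) = (5289 - 20241) + (4 + 22 + 196/11) = -14952 + 482/11 = -163990/11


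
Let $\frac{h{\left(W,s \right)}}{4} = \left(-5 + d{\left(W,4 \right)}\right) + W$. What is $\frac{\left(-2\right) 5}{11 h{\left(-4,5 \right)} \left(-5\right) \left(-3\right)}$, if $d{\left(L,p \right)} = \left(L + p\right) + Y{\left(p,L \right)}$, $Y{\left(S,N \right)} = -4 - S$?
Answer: $\frac{1}{1122} \approx 0.00089127$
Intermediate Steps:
$d{\left(L,p \right)} = -4 + L$ ($d{\left(L,p \right)} = \left(L + p\right) - \left(4 + p\right) = -4 + L$)
$h{\left(W,s \right)} = -36 + 8 W$ ($h{\left(W,s \right)} = 4 \left(\left(-5 + \left(-4 + W\right)\right) + W\right) = 4 \left(\left(-9 + W\right) + W\right) = 4 \left(-9 + 2 W\right) = -36 + 8 W$)
$\frac{\left(-2\right) 5}{11 h{\left(-4,5 \right)} \left(-5\right) \left(-3\right)} = \frac{\left(-2\right) 5}{11 \left(-36 + 8 \left(-4\right)\right) \left(-5\right) \left(-3\right)} = \frac{1}{11 \left(-36 - 32\right) \left(-5\right) \left(-3\right)} \left(-10\right) = \frac{1}{11 \left(\left(-68\right) \left(-5\right)\right) \left(-3\right)} \left(-10\right) = \frac{1}{11 \cdot 340 \left(-3\right)} \left(-10\right) = \frac{1}{3740 \left(-3\right)} \left(-10\right) = \frac{1}{-11220} \left(-10\right) = \left(- \frac{1}{11220}\right) \left(-10\right) = \frac{1}{1122}$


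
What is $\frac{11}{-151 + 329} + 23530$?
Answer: $\frac{4188351}{178} \approx 23530.0$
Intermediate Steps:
$\frac{11}{-151 + 329} + 23530 = \frac{11}{178} + 23530 = \frac{4188351}{178}$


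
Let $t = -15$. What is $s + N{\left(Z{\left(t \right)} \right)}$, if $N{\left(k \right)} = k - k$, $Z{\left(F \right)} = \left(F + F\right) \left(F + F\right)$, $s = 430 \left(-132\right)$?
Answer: $-56760$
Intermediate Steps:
$s = -56760$
$Z{\left(F \right)} = 4 F^{2}$ ($Z{\left(F \right)} = 2 F 2 F = 4 F^{2}$)
$N{\left(k \right)} = 0$
$s + N{\left(Z{\left(t \right)} \right)} = -56760 + 0 = -56760$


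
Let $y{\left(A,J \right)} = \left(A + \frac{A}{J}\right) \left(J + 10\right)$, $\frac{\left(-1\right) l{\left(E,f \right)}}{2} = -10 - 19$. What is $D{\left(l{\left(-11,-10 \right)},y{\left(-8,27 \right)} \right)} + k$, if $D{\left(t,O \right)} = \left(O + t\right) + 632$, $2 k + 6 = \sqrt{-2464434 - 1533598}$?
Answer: $\frac{10261}{27} + 2 i \sqrt{249877} \approx 380.04 + 999.75 i$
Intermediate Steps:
$l{\left(E,f \right)} = 58$ ($l{\left(E,f \right)} = - 2 \left(-10 - 19\right) = \left(-2\right) \left(-29\right) = 58$)
$y{\left(A,J \right)} = \left(10 + J\right) \left(A + \frac{A}{J}\right)$ ($y{\left(A,J \right)} = \left(A + \frac{A}{J}\right) \left(10 + J\right) = \left(10 + J\right) \left(A + \frac{A}{J}\right)$)
$k = -3 + 2 i \sqrt{249877}$ ($k = -3 + \frac{\sqrt{-2464434 - 1533598}}{2} = -3 + \frac{\sqrt{-3998032}}{2} = -3 + \frac{4 i \sqrt{249877}}{2} = -3 + 2 i \sqrt{249877} \approx -3.0 + 999.75 i$)
$D{\left(t,O \right)} = 632 + O + t$
$D{\left(l{\left(-11,-10 \right)},y{\left(-8,27 \right)} \right)} + k = \left(632 - \frac{8 \left(10 + 27 \left(11 + 27\right)\right)}{27} + 58\right) - \left(3 - 2 i \sqrt{249877}\right) = \left(632 - \frac{8 \left(10 + 27 \cdot 38\right)}{27} + 58\right) - \left(3 - 2 i \sqrt{249877}\right) = \left(632 - \frac{8 \left(10 + 1026\right)}{27} + 58\right) - \left(3 - 2 i \sqrt{249877}\right) = \left(632 - \frac{8}{27} \cdot 1036 + 58\right) - \left(3 - 2 i \sqrt{249877}\right) = \left(632 - \frac{8288}{27} + 58\right) - \left(3 - 2 i \sqrt{249877}\right) = \frac{10342}{27} - \left(3 - 2 i \sqrt{249877}\right) = \frac{10261}{27} + 2 i \sqrt{249877}$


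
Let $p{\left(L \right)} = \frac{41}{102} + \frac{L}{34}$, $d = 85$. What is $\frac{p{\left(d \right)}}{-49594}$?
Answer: $- \frac{74}{1264647} \approx -5.8514 \cdot 10^{-5}$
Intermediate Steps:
$p{\left(L \right)} = \frac{41}{102} + \frac{L}{34}$ ($p{\left(L \right)} = 41 \cdot \frac{1}{102} + L \frac{1}{34} = \frac{41}{102} + \frac{L}{34}$)
$\frac{p{\left(d \right)}}{-49594} = \frac{\frac{41}{102} + \frac{1}{34} \cdot 85}{-49594} = \left(\frac{41}{102} + \frac{5}{2}\right) \left(- \frac{1}{49594}\right) = \frac{148}{51} \left(- \frac{1}{49594}\right) = - \frac{74}{1264647}$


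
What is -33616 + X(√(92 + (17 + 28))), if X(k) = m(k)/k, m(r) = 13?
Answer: -33616 + 13*√137/137 ≈ -33615.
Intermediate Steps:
X(k) = 13/k
-33616 + X(√(92 + (17 + 28))) = -33616 + 13/(√(92 + (17 + 28))) = -33616 + 13/(√(92 + 45)) = -33616 + 13/(√137) = -33616 + 13*(√137/137) = -33616 + 13*√137/137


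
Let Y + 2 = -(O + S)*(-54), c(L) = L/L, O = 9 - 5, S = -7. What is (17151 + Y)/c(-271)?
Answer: 16987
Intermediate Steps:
O = 4
c(L) = 1
Y = -164 (Y = -2 - (4 - 7)*(-54) = -2 - (-3)*(-54) = -2 - 1*162 = -2 - 162 = -164)
(17151 + Y)/c(-271) = (17151 - 164)/1 = 16987*1 = 16987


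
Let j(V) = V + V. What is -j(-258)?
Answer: 516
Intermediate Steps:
j(V) = 2*V
-j(-258) = -2*(-258) = -1*(-516) = 516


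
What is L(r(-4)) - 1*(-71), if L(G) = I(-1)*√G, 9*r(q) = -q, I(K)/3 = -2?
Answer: 67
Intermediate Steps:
I(K) = -6 (I(K) = 3*(-2) = -6)
r(q) = -q/9 (r(q) = (-q)/9 = -q/9)
L(G) = -6*√G
L(r(-4)) - 1*(-71) = -6*√(-⅑*(-4)) - 1*(-71) = -6*√(4/9) + 71 = -6*⅔ + 71 = -4 + 71 = 67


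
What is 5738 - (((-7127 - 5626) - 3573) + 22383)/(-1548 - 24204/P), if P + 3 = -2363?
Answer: 3481877249/606394 ≈ 5741.9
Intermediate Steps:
P = -2366 (P = -3 - 2363 = -2366)
5738 - (((-7127 - 5626) - 3573) + 22383)/(-1548 - 24204/P) = 5738 - (((-7127 - 5626) - 3573) + 22383)/(-1548 - 24204/(-2366)) = 5738 - ((-12753 - 3573) + 22383)/(-1548 - 24204*(-1/2366)) = 5738 - (-16326 + 22383)/(-1548 + 12102/1183) = 5738 - 6057/(-1819182/1183) = 5738 - 6057*(-1183)/1819182 = 5738 - 1*(-2388477/606394) = 5738 + 2388477/606394 = 3481877249/606394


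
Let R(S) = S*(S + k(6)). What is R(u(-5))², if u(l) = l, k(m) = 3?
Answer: 100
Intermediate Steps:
R(S) = S*(3 + S) (R(S) = S*(S + 3) = S*(3 + S))
R(u(-5))² = (-5*(3 - 5))² = (-5*(-2))² = 10² = 100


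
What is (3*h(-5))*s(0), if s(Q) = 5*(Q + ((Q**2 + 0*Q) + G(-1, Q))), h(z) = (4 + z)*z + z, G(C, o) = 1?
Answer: 0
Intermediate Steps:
h(z) = z + z*(4 + z) (h(z) = z*(4 + z) + z = z + z*(4 + z))
s(Q) = 5 + 5*Q + 5*Q**2 (s(Q) = 5*(Q + ((Q**2 + 0*Q) + 1)) = 5*(Q + ((Q**2 + 0) + 1)) = 5*(Q + (Q**2 + 1)) = 5*(Q + (1 + Q**2)) = 5*(1 + Q + Q**2) = 5 + 5*Q + 5*Q**2)
(3*h(-5))*s(0) = (3*(-5*(5 - 5)))*(5 + 5*0 + 5*0**2) = (3*(-5*0))*(5 + 0 + 5*0) = (3*0)*(5 + 0 + 0) = 0*5 = 0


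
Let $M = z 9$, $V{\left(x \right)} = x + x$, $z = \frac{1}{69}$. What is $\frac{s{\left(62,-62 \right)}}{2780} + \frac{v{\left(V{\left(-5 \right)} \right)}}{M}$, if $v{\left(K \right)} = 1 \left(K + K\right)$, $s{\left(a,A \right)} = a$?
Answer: $- \frac{639307}{4170} \approx -153.31$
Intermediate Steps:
$z = \frac{1}{69} \approx 0.014493$
$V{\left(x \right)} = 2 x$
$v{\left(K \right)} = 2 K$ ($v{\left(K \right)} = 1 \cdot 2 K = 2 K$)
$M = \frac{3}{23}$ ($M = \frac{1}{69} \cdot 9 = \frac{3}{23} \approx 0.13043$)
$\frac{s{\left(62,-62 \right)}}{2780} + \frac{v{\left(V{\left(-5 \right)} \right)}}{M} = \frac{62}{2780} + \frac{2 \cdot 2 \left(-5\right)}{\frac{3}{23}} = 62 \cdot \frac{1}{2780} + 2 \left(-10\right) \frac{23}{3} = \frac{31}{1390} - \frac{460}{3} = - \frac{639307}{4170}$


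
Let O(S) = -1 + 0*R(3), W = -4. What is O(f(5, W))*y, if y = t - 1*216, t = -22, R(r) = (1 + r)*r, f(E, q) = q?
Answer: 238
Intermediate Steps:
R(r) = r*(1 + r)
y = -238 (y = -22 - 1*216 = -22 - 216 = -238)
O(S) = -1 (O(S) = -1 + 0*(3*(1 + 3)) = -1 + 0*(3*4) = -1 + 0*12 = -1 + 0 = -1)
O(f(5, W))*y = -1*(-238) = 238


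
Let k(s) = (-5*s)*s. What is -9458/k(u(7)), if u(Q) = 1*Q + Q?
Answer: 4729/490 ≈ 9.6510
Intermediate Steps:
u(Q) = 2*Q (u(Q) = Q + Q = 2*Q)
k(s) = -5*s²
-9458/k(u(7)) = -9458/((-5*(2*7)²)) = -9458/((-5*14²)) = -9458/((-5*196)) = -9458/(-980) = -9458*(-1/980) = 4729/490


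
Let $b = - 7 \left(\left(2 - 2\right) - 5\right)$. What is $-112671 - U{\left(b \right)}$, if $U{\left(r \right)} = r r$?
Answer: $-113896$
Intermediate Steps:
$b = 35$ ($b = - 7 \left(0 - 5\right) = \left(-7\right) \left(-5\right) = 35$)
$U{\left(r \right)} = r^{2}$
$-112671 - U{\left(b \right)} = -112671 - 35^{2} = -112671 - 1225 = -113896$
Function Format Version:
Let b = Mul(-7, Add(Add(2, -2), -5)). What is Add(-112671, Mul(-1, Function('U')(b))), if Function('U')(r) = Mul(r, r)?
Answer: -113896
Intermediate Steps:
b = 35 (b = Mul(-7, Add(0, -5)) = Mul(-7, -5) = 35)
Function('U')(r) = Pow(r, 2)
Add(-112671, Mul(-1, Function('U')(b))) = Add(-112671, Mul(-1, Pow(35, 2))) = Add(-112671, Mul(-1, 1225)) = Add(-112671, -1225) = -113896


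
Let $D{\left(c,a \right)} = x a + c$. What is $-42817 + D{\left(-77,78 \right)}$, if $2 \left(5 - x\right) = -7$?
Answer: $-42231$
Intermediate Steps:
$x = \frac{17}{2}$ ($x = 5 - - \frac{7}{2} = 5 + \frac{7}{2} = \frac{17}{2} \approx 8.5$)
$D{\left(c,a \right)} = c + \frac{17 a}{2}$ ($D{\left(c,a \right)} = \frac{17 a}{2} + c = c + \frac{17 a}{2}$)
$-42817 + D{\left(-77,78 \right)} = -42817 + \left(-77 + \frac{17}{2} \cdot 78\right) = -42817 + \left(-77 + 663\right) = -42817 + 586 = -42231$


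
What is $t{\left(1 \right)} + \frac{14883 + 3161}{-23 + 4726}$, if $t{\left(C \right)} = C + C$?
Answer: $\frac{27450}{4703} \approx 5.8367$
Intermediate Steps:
$t{\left(C \right)} = 2 C$
$t{\left(1 \right)} + \frac{14883 + 3161}{-23 + 4726} = 2 \cdot 1 + \frac{14883 + 3161}{-23 + 4726} = 2 + \frac{18044}{4703} = \frac{27450}{4703}$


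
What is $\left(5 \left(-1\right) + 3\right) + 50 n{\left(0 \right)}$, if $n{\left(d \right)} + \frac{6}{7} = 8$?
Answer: $\frac{2486}{7} \approx 355.14$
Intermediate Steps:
$n{\left(d \right)} = \frac{50}{7}$ ($n{\left(d \right)} = - \frac{6}{7} + 8 = \frac{50}{7}$)
$\left(5 \left(-1\right) + 3\right) + 50 n{\left(0 \right)} = \left(5 \left(-1\right) + 3\right) + 50 \cdot \frac{50}{7} = \left(-5 + 3\right) + \frac{2500}{7} = -2 + \frac{2500}{7} = \frac{2486}{7}$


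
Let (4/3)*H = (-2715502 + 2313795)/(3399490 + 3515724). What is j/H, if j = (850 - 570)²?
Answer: -2168611110400/1205121 ≈ -1.7995e+6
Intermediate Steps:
j = 78400 (j = 280² = 78400)
H = -1205121/27660856 (H = 3*((-2715502 + 2313795)/(3399490 + 3515724))/4 = 3*(-401707/6915214)/4 = 3*(-401707*1/6915214)/4 = (¾)*(-401707/6915214) = -1205121/27660856 ≈ -0.043568)
j/H = 78400/(-1205121/27660856) = 78400*(-27660856/1205121) = -2168611110400/1205121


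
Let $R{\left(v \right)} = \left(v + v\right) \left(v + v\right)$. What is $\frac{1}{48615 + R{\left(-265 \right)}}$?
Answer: $\frac{1}{329515} \approx 3.0348 \cdot 10^{-6}$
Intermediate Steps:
$R{\left(v \right)} = 4 v^{2}$ ($R{\left(v \right)} = 2 v 2 v = 4 v^{2}$)
$\frac{1}{48615 + R{\left(-265 \right)}} = \frac{1}{48615 + 4 \left(-265\right)^{2}} = \frac{1}{48615 + 4 \cdot 70225} = \frac{1}{48615 + 280900} = \frac{1}{329515}$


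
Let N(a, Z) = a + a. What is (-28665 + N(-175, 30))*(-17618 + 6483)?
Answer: 323082025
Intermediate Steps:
N(a, Z) = 2*a
(-28665 + N(-175, 30))*(-17618 + 6483) = (-28665 + 2*(-175))*(-17618 + 6483) = (-28665 - 350)*(-11135) = -29015*(-11135) = 323082025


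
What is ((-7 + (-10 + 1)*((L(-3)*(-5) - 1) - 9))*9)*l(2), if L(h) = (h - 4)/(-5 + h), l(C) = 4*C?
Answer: 8811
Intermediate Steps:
L(h) = (-4 + h)/(-5 + h)
((-7 + (-10 + 1)*((L(-3)*(-5) - 1) - 9))*9)*l(2) = ((-7 + (-10 + 1)*((((-4 - 3)/(-5 - 3))*(-5) - 1) - 9))*9)*(4*2) = ((-7 - 9*(((-7/(-8))*(-5) - 1) - 9))*9)*8 = ((-7 - 9*((-1/8*(-7)*(-5) - 1) - 9))*9)*8 = ((-7 - 9*(((7/8)*(-5) - 1) - 9))*9)*8 = ((-7 - 9*((-35/8 - 1) - 9))*9)*8 = ((-7 - 9*(-43/8 - 9))*9)*8 = ((-7 - 9*(-115/8))*9)*8 = ((-7 + 1035/8)*9)*8 = ((979/8)*9)*8 = (8811/8)*8 = 8811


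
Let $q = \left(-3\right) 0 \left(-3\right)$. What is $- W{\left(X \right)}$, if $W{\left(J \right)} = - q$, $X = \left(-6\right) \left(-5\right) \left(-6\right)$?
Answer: $0$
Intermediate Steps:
$q = 0$ ($q = 0 \left(-3\right) = 0$)
$X = -180$ ($X = 30 \left(-6\right) = -180$)
$W{\left(J \right)} = 0$ ($W{\left(J \right)} = \left(-1\right) 0 = 0$)
$- W{\left(X \right)} = \left(-1\right) 0 = 0$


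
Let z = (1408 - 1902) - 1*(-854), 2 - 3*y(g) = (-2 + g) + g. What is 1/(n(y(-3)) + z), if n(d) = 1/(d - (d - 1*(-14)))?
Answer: 14/5039 ≈ 0.0027783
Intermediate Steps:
y(g) = 4/3 - 2*g/3 (y(g) = ⅔ - ((-2 + g) + g)/3 = ⅔ - (-2 + 2*g)/3 = ⅔ + (⅔ - 2*g/3) = 4/3 - 2*g/3)
z = 360 (z = -494 + 854 = 360)
n(d) = -1/14 (n(d) = 1/(d - (d + 14)) = 1/(d - (14 + d)) = 1/(d + (-14 - d)) = 1/(-14) = -1/14)
1/(n(y(-3)) + z) = 1/(-1/14 + 360) = 1/(5039/14) = 14/5039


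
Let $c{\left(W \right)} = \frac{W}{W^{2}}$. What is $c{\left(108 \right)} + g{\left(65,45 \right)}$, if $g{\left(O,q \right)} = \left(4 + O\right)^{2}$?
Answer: $\frac{514189}{108} \approx 4761.0$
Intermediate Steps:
$c{\left(W \right)} = \frac{1}{W}$ ($c{\left(W \right)} = \frac{W}{W^{2}} = \frac{1}{W}$)
$c{\left(108 \right)} + g{\left(65,45 \right)} = \frac{1}{108} + \left(4 + 65\right)^{2} = \frac{1}{108} + 69^{2} = \frac{1}{108} + 4761 = \frac{514189}{108}$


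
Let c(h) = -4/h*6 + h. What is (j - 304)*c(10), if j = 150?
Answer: -5852/5 ≈ -1170.4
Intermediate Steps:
c(h) = h - 24/h (c(h) = -24/h + h = h - 24/h)
(j - 304)*c(10) = (150 - 304)*(10 - 24/10) = -154*(10 - 24*1/10) = -154*(10 - 12/5) = -154*38/5 = -5852/5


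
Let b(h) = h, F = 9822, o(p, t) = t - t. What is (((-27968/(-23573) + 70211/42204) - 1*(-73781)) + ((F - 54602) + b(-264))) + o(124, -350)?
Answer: 28592555216779/994874892 ≈ 28740.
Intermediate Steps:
o(p, t) = 0
(((-27968/(-23573) + 70211/42204) - 1*(-73781)) + ((F - 54602) + b(-264))) + o(124, -350) = (((-27968/(-23573) + 70211/42204) - 1*(-73781)) + ((9822 - 54602) - 264)) + 0 = (((-27968*(-1/23573) + 70211*(1/42204)) + 73781) + (-44780 - 264)) + 0 = (((27968/23573 + 70211/42204) + 73781) - 45044) + 0 = ((2835445375/994874892 + 73781) - 45044) + 0 = (73405699852027/994874892 - 45044) + 0 = 28592555216779/994874892 + 0 = 28592555216779/994874892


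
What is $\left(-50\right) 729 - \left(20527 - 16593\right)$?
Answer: $-40384$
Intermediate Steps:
$\left(-50\right) 729 - \left(20527 - 16593\right) = -36450 - \left(20527 - 16593\right) = -36450 - 3934 = -40384$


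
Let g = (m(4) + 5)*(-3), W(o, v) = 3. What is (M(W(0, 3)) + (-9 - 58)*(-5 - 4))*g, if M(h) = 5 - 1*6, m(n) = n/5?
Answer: -52374/5 ≈ -10475.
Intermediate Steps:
m(n) = n/5 (m(n) = n*(⅕) = n/5)
M(h) = -1 (M(h) = 5 - 6 = -1)
g = -87/5 (g = ((⅕)*4 + 5)*(-3) = (⅘ + 5)*(-3) = (29/5)*(-3) = -87/5 ≈ -17.400)
(M(W(0, 3)) + (-9 - 58)*(-5 - 4))*g = (-1 + (-9 - 58)*(-5 - 4))*(-87/5) = (-1 - 67*(-9))*(-87/5) = (-1 + 603)*(-87/5) = 602*(-87/5) = -52374/5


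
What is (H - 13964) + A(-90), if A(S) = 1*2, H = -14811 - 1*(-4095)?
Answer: -24678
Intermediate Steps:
H = -10716 (H = -14811 + 4095 = -10716)
A(S) = 2
(H - 13964) + A(-90) = (-10716 - 13964) + 2 = -24680 + 2 = -24678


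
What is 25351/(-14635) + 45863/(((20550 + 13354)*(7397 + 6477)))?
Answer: -11924036012691/6884071244960 ≈ -1.7321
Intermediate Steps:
25351/(-14635) + 45863/(((20550 + 13354)*(7397 + 6477))) = 25351*(-1/14635) + 45863/((33904*13874)) = -25351/14635 + 45863/470384096 = -11924036012691/6884071244960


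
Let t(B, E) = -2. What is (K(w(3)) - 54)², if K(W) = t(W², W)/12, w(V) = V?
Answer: 105625/36 ≈ 2934.0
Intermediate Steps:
K(W) = -⅙ (K(W) = -2/12 = -2*1/12 = -⅙)
(K(w(3)) - 54)² = (-⅙ - 54)² = (-325/6)² = 105625/36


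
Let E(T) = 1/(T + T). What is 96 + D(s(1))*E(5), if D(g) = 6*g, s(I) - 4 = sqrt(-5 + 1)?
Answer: 492/5 + 6*I/5 ≈ 98.4 + 1.2*I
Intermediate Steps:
s(I) = 4 + 2*I (s(I) = 4 + sqrt(-5 + 1) = 4 + sqrt(-4) = 4 + 2*I)
E(T) = 1/(2*T)
96 + D(s(1))*E(5) = 96 + (6*(4 + 2*I))*((1/2)/5) = 96 + (24 + 12*I)*((1/2)*(1/5)) = 96 + (24 + 12*I)*(1/10) = 96 + (12/5 + 6*I/5) = 492/5 + 6*I/5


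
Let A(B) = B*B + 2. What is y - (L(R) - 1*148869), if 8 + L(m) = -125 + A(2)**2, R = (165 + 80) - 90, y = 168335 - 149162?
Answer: 168139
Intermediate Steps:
A(B) = 2 + B**2 (A(B) = B**2 + 2 = 2 + B**2)
y = 19173
R = 155 (R = 245 - 90 = 155)
L(m) = -97 (L(m) = -8 + (-125 + (2 + 2**2)**2) = -8 + (-125 + (2 + 4)**2) = -8 + (-125 + 6**2) = -8 + (-125 + 36) = -8 - 89 = -97)
y - (L(R) - 1*148869) = 19173 - (-97 - 1*148869) = 19173 - (-97 - 148869) = 19173 - 1*(-148966) = 19173 + 148966 = 168139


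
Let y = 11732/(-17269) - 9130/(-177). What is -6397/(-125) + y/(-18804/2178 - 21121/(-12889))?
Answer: 26139303045872573/595442822282375 ≈ 43.899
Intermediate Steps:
y = 22227058/436659 (y = 11732*(-1/17269) - 9130*(-1/177) = -1676/2467 + 9130/177 = 22227058/436659 ≈ 50.903)
-6397/(-125) + y/(-18804/2178 - 21121/(-12889)) = -6397/(-125) + 22227058/(436659*(-18804/2178 - 21121/(-12889))) = -6397*(-1/125) + 22227058/(436659*(-18804*1/2178 - 21121*(-1/12889))) = 6397/125 + 22227058/(436659*(-3134/363 + 21121/12889)) = 6397/125 + 22227058/(436659*(-32727203/4678707)) = 6397/125 + (22227058/436659)*(-4678707/32727203) = 6397/125 - 34664630618002/4763542578259 = 26139303045872573/595442822282375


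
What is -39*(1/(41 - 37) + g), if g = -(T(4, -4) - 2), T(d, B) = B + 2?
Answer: -663/4 ≈ -165.75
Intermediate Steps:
T(d, B) = 2 + B
g = 4 (g = -((2 - 4) - 2) = -(-2 - 2) = -1*(-4) = 4)
-39*(1/(41 - 37) + g) = -39*(1/(41 - 37) + 4) = -39*(1/4 + 4) = -39*17/4 = -663/4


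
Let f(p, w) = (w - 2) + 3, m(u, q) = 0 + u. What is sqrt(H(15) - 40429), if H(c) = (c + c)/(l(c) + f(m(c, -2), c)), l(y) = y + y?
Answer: 2*I*sqrt(5346649)/23 ≈ 201.07*I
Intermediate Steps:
m(u, q) = u
l(y) = 2*y
f(p, w) = 1 + w (f(p, w) = (-2 + w) + 3 = 1 + w)
H(c) = 2*c/(1 + 3*c) (H(c) = (c + c)/(2*c + (1 + c)) = (2*c)/(1 + 3*c) = 2*c/(1 + 3*c))
sqrt(H(15) - 40429) = sqrt(2*15/(1 + 3*15) - 40429) = sqrt(2*15/(1 + 45) - 40429) = sqrt(2*15/46 - 40429) = sqrt(2*15*(1/46) - 40429) = sqrt(15/23 - 40429) = sqrt(-929852/23) = 2*I*sqrt(5346649)/23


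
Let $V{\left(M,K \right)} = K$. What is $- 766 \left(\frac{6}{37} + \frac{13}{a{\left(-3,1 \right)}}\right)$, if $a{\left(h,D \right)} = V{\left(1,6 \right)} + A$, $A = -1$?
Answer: $- \frac{391426}{185} \approx -2115.8$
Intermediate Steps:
$a{\left(h,D \right)} = 5$ ($a{\left(h,D \right)} = 6 - 1 = 5$)
$- 766 \left(\frac{6}{37} + \frac{13}{a{\left(-3,1 \right)}}\right) = - 766 \left(\frac{6}{37} + \frac{13}{5}\right) = \left(-766\right) \frac{511}{185} = - \frac{391426}{185}$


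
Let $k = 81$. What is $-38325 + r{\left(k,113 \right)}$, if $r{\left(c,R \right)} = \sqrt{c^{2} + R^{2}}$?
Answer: $-38325 + \sqrt{19330} \approx -38186.0$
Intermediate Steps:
$r{\left(c,R \right)} = \sqrt{R^{2} + c^{2}}$
$-38325 + r{\left(k,113 \right)} = -38325 + \sqrt{113^{2} + 81^{2}} = -38325 + \sqrt{12769 + 6561} = -38325 + \sqrt{19330}$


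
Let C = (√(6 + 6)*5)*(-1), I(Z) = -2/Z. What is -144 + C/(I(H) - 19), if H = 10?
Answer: -144 + 25*√3/48 ≈ -143.10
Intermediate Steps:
C = -10*√3 (C = (√12*5)*(-1) = ((2*√3)*5)*(-1) = (10*√3)*(-1) = -10*√3 ≈ -17.320)
-144 + C/(I(H) - 19) = -144 + (-10*√3)/(-2/10 - 19) = -144 + (-10*√3)/(-2*⅒ - 19) = -144 + (-10*√3)/(-⅕ - 19) = -144 + (-10*√3)/(-96/5) = -144 - 10*√3*(-5/96) = -144 + 25*√3/48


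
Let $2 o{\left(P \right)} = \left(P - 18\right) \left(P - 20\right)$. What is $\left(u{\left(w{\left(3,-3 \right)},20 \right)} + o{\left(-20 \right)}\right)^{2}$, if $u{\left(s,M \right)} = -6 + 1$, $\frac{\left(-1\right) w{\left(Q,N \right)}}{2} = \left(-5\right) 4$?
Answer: $570025$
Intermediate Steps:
$w{\left(Q,N \right)} = 40$ ($w{\left(Q,N \right)} = - 2 \left(\left(-5\right) 4\right) = \left(-2\right) \left(-20\right) = 40$)
$u{\left(s,M \right)} = -5$
$o{\left(P \right)} = \frac{\left(-20 + P\right) \left(-18 + P\right)}{2}$ ($o{\left(P \right)} = \frac{\left(P - 18\right) \left(P - 20\right)}{2} = \frac{\left(-18 + P\right) \left(-20 + P\right)}{2} = \frac{\left(-20 + P\right) \left(-18 + P\right)}{2}$)
$\left(u{\left(w{\left(3,-3 \right)},20 \right)} + o{\left(-20 \right)}\right)^{2} = \left(-5 + \left(180 + \frac{\left(-20\right)^{2}}{2} - -380\right)\right)^{2} = \left(-5 + \left(180 + \frac{1}{2} \cdot 400 + 380\right)\right)^{2} = \left(-5 + \left(180 + 200 + 380\right)\right)^{2} = \left(-5 + 760\right)^{2} = 755^{2} = 570025$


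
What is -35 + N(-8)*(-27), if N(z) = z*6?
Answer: 1261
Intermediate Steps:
N(z) = 6*z
-35 + N(-8)*(-27) = -35 + (6*(-8))*(-27) = -35 - 48*(-27) = -35 + 1296 = 1261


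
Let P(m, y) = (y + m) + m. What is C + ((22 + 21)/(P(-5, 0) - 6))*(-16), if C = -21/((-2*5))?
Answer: 451/10 ≈ 45.100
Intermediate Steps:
P(m, y) = y + 2*m (P(m, y) = (m + y) + m = y + 2*m)
C = 21/10 (C = -21/(-10) = -21*(-⅒) = 21/10 ≈ 2.1000)
C + ((22 + 21)/(P(-5, 0) - 6))*(-16) = 21/10 + ((22 + 21)/((0 + 2*(-5)) - 6))*(-16) = 21/10 + (43/((0 - 10) - 6))*(-16) = 21/10 + (43/(-10 - 6))*(-16) = 21/10 + (43/(-16))*(-16) = 21/10 + (43*(-1/16))*(-16) = 21/10 - 43/16*(-16) = 21/10 + 43 = 451/10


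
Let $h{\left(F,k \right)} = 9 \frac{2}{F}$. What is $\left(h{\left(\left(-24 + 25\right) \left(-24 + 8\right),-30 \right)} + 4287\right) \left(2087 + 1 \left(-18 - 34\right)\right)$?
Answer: $\frac{69774045}{8} \approx 8.7218 \cdot 10^{6}$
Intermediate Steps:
$h{\left(F,k \right)} = \frac{18}{F}$
$\left(h{\left(\left(-24 + 25\right) \left(-24 + 8\right),-30 \right)} + 4287\right) \left(2087 + 1 \left(-18 - 34\right)\right) = \left(\frac{18}{\left(-24 + 25\right) \left(-24 + 8\right)} + 4287\right) \left(2087 + 1 \left(-18 - 34\right)\right) = \left(\frac{18}{1 \left(-16\right)} + 4287\right) \left(2087 + 1 \left(-52\right)\right) = \left(\frac{18}{-16} + 4287\right) \left(2087 - 52\right) = \left(18 \left(- \frac{1}{16}\right) + 4287\right) 2035 = \left(- \frac{9}{8} + 4287\right) 2035 = \frac{34287}{8} \cdot 2035 = \frac{69774045}{8}$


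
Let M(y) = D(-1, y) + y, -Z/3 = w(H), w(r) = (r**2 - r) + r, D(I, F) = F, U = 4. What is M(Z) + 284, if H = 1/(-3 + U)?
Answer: 278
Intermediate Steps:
H = 1 (H = 1/(-3 + 4) = 1/1 = 1)
w(r) = r**2
Z = -3 (Z = -3*1**2 = -3*1 = -3)
M(y) = 2*y (M(y) = y + y = 2*y)
M(Z) + 284 = 2*(-3) + 284 = -6 + 284 = 278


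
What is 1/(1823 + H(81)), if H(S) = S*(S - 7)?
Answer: 1/7817 ≈ 0.00012793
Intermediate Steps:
H(S) = S*(-7 + S)
1/(1823 + H(81)) = 1/(1823 + 81*(-7 + 81)) = 1/(1823 + 81*74) = 1/(1823 + 5994) = 1/7817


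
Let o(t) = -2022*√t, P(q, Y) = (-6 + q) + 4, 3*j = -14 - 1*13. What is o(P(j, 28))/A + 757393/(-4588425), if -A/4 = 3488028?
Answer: -757393/4588425 + 337*I*√11/2325352 ≈ -0.16507 + 0.00048066*I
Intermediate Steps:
j = -9 (j = (-14 - 1*13)/3 = (-14 - 13)/3 = (⅓)*(-27) = -9)
P(q, Y) = -2 + q
A = -13952112 (A = -4*3488028 = -13952112)
o(P(j, 28))/A + 757393/(-4588425) = -2022*√(-2 - 9)/(-13952112) + 757393/(-4588425) = -2022*I*√11*(-1/13952112) + 757393*(-1/4588425) = -2022*I*√11*(-1/13952112) - 757393/4588425 = 337*I*√11/2325352 - 757393/4588425 = -757393/4588425 + 337*I*√11/2325352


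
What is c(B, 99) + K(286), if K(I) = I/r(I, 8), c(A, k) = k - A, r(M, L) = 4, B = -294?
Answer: 929/2 ≈ 464.50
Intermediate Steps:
K(I) = I/4
c(B, 99) + K(286) = (99 - 1*(-294)) + (¼)*286 = (99 + 294) + 143/2 = 393 + 143/2 = 929/2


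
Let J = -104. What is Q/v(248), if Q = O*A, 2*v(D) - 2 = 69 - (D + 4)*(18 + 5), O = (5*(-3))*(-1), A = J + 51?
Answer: 318/1145 ≈ 0.27773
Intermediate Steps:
A = -53 (A = -104 + 51 = -53)
O = 15 (O = -15*(-1) = 15)
v(D) = -21/2 - 23*D/2 (v(D) = 1 + (69 - (D + 4)*(18 + 5))/2 = 1 + (69 - (4 + D)*23)/2 = 1 + (69 - (92 + 23*D))/2 = 1 + (69 + (-92 - 23*D))/2 = 1 + (-23 - 23*D)/2 = 1 + (-23/2 - 23*D/2) = -21/2 - 23*D/2)
Q = -795 (Q = 15*(-53) = -795)
Q/v(248) = -795/(-21/2 - 23/2*248) = -795/(-21/2 - 2852) = -795/(-5725/2) = -795*(-2/5725) = 318/1145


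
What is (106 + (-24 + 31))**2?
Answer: 12769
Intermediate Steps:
(106 + (-24 + 31))**2 = (106 + 7)**2 = 113**2 = 12769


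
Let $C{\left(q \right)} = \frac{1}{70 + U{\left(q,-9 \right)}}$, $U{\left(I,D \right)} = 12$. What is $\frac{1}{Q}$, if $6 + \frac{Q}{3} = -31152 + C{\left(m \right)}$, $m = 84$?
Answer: $- \frac{82}{7664865} \approx -1.0698 \cdot 10^{-5}$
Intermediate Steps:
$C{\left(q \right)} = \frac{1}{82}$ ($C{\left(q \right)} = \frac{1}{70 + 12} = \frac{1}{82}$)
$Q = - \frac{7664865}{82}$ ($Q = -18 + 3 \left(-31152 + \frac{1}{82}\right) = -18 + 3 \left(- \frac{2554463}{82}\right) = -18 - \frac{7663389}{82} = - \frac{7664865}{82} \approx -93474.0$)
$\frac{1}{Q} = \frac{1}{- \frac{7664865}{82}} = - \frac{82}{7664865}$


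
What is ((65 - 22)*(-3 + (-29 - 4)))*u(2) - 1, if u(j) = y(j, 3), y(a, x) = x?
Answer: -4645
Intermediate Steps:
u(j) = 3
((65 - 22)*(-3 + (-29 - 4)))*u(2) - 1 = ((65 - 22)*(-3 + (-29 - 4)))*3 - 1 = (43*(-3 - 33))*3 - 1 = (43*(-36))*3 - 1 = -1548*3 - 1 = -4644 - 1 = -4645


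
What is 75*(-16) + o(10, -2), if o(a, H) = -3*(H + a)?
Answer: -1224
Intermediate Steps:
o(a, H) = -3*H - 3*a
75*(-16) + o(10, -2) = 75*(-16) + (-3*(-2) - 3*10) = -1200 + (6 - 30) = -1200 - 24 = -1224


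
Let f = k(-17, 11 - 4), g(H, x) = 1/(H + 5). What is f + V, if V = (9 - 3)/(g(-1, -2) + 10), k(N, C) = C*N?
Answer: -4855/41 ≈ -118.41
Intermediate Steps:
g(H, x) = 1/(5 + H)
f = -119 (f = (11 - 4)*(-17) = 7*(-17) = -119)
V = 24/41 (V = (9 - 3)/(1/(5 - 1) + 10) = 6/(1/4 + 10) = 6/(41/4) = 6*(4/41) = 24/41 ≈ 0.58537)
f + V = -119 + 24/41 = -4855/41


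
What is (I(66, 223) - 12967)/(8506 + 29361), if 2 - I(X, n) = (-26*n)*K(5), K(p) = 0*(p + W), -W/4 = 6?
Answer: -12965/37867 ≈ -0.34238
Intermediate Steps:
W = -24 (W = -4*6 = -24)
K(p) = 0 (K(p) = 0*(p - 24) = 0*(-24 + p) = 0)
I(X, n) = 2 (I(X, n) = 2 - (-26*n)*0 = 2 - 1*0 = 2 + 0 = 2)
(I(66, 223) - 12967)/(8506 + 29361) = (2 - 12967)/(8506 + 29361) = -12965/37867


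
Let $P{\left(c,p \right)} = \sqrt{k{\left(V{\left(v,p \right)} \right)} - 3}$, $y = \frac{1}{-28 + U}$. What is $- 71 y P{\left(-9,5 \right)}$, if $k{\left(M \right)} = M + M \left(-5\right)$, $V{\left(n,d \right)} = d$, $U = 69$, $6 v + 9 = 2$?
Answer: $- \frac{71 i \sqrt{23}}{41} \approx - 8.305 i$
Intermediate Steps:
$v = - \frac{7}{6}$ ($v = - \frac{3}{2} + \frac{1}{6} \cdot 2 = - \frac{3}{2} + \frac{1}{3} = - \frac{7}{6} \approx -1.1667$)
$k{\left(M \right)} = - 4 M$ ($k{\left(M \right)} = M - 5 M = - 4 M$)
$y = \frac{1}{41}$ ($y = \frac{1}{-28 + 69} = \frac{1}{41} \approx 0.02439$)
$P{\left(c,p \right)} = \sqrt{-3 - 4 p}$ ($P{\left(c,p \right)} = \sqrt{- 4 p - 3} = \sqrt{-3 - 4 p}$)
$- 71 y P{\left(-9,5 \right)} = \left(-71\right) \frac{1}{41} \sqrt{-3 - 20} = - \frac{71 \sqrt{-3 - 20}}{41} = - \frac{71 \sqrt{-23}}{41} = - \frac{71 i \sqrt{23}}{41}$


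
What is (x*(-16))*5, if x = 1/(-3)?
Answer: 80/3 ≈ 26.667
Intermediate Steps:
x = -⅓ ≈ -0.33333
(x*(-16))*5 = -⅓*(-16)*5 = (16/3)*5 = 80/3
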